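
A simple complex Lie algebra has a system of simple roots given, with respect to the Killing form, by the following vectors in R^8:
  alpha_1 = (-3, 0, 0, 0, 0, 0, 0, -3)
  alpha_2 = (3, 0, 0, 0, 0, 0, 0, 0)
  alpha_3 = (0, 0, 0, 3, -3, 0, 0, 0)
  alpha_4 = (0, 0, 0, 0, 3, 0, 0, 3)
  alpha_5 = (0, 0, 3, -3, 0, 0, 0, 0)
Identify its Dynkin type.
type B_5

Compute the Cartan integers a_ij = 2(alpha_i, alpha_j)/(alpha_j, alpha_j); the resulting 5x5 Cartan matrix is
[[2, -2, 0, -1, 0], [-1, 2, 0, 0, 0], [0, 0, 2, -1, -1], [-1, 0, -1, 2, 0], [0, 0, -1, 0, 2]].
The roots have two lengths (squared-length ratio 2:1); the short ones are alpha_{2}. The associated Dynkin diagram is a chain of 5 nodes with a double edge at one end; the terminal node there is the unique short simple root (B_5), so the type is B_5 (the algebra so(11)).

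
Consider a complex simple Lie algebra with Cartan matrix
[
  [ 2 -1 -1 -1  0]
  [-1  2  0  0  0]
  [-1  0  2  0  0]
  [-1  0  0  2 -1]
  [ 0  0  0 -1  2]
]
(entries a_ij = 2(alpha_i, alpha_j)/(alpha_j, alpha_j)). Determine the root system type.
The matrix has rank 5 with 2's on the diagonal. Reading the off-diagonal entries as Dynkin edges (a single edge where a_ij = a_ji = -1; a double or triple edge where a_ij * a_ji = 2 or 3), the diagram is a chain of 3 nodes with a fork of two nodes at one end (D_5). One simple-root ordering that puts it in standard form is (alpha_5, alpha_4, alpha_1, alpha_2, alpha_3). So the algebra is type D_5, i.e. so(10).

D_5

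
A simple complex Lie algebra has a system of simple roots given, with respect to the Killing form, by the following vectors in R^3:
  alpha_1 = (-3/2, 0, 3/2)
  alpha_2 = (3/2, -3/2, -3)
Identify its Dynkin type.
Compute the Cartan integers a_ij = 2(alpha_i, alpha_j)/(alpha_j, alpha_j); the resulting 2x2 Cartan matrix is
[[2, -1], [-3, 2]].
The roots have two lengths (squared-length ratio 3:1); the short ones are alpha_{1}. The associated Dynkin diagram is two nodes joined by a triple edge (G_2), so the type is G_2.

type G_2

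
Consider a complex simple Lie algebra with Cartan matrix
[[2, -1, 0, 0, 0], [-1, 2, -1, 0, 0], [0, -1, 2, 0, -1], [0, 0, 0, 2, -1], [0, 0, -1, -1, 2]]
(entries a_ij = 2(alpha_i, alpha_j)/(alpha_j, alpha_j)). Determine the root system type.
The matrix has rank 5 with 2's on the diagonal. Reading the off-diagonal entries as Dynkin edges (a single edge where a_ij = a_ji = -1; a double or triple edge where a_ij * a_ji = 2 or 3), the diagram is a chain of 5 nodes with single edges (A_5). One simple-root ordering that puts it in standard form is (alpha_4, alpha_5, alpha_3, alpha_2, alpha_1). So the algebra is type A_5, i.e. sl(6).

A_5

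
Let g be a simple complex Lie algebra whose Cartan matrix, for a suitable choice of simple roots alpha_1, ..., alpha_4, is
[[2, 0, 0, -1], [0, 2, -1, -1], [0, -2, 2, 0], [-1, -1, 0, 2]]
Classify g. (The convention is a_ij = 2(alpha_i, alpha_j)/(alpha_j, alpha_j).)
C_4 (sp(8))

The matrix has rank 4 with 2's on the diagonal. Reading the off-diagonal entries as Dynkin edges (a single edge where a_ij = a_ji = -1; a double or triple edge where a_ij * a_ji = 2 or 3), the diagram is a chain of 4 nodes with a double edge at one end; the terminal node there is the unique long simple root (C_4). One simple-root ordering that puts it in standard form is (alpha_1, alpha_4, alpha_2, alpha_3). So the algebra is type C_4, i.e. sp(8).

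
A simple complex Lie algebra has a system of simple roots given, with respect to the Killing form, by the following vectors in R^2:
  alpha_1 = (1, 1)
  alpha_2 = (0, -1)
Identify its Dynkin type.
Compute the Cartan integers a_ij = 2(alpha_i, alpha_j)/(alpha_j, alpha_j); the resulting 2x2 Cartan matrix is
[[2, -2], [-1, 2]].
The roots have two lengths (squared-length ratio 2:1); the short ones are alpha_{2}. The associated Dynkin diagram is a chain of 2 nodes with a double edge at one end; the terminal node there is the unique short simple root (B_2), so the type is B_2 (the algebra so(5)).

type B_2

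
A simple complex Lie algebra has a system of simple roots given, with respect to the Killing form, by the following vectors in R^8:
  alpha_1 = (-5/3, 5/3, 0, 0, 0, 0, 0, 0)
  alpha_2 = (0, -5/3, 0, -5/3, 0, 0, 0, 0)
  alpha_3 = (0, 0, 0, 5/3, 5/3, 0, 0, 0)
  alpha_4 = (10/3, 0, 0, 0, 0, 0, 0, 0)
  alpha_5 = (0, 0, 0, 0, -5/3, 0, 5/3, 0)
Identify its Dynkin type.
C5

Compute the Cartan integers a_ij = 2(alpha_i, alpha_j)/(alpha_j, alpha_j); the resulting 5x5 Cartan matrix is
[[2, -1, 0, -1, 0], [-1, 2, -1, 0, 0], [0, -1, 2, 0, -1], [-2, 0, 0, 2, 0], [0, 0, -1, 0, 2]].
The roots have two lengths (squared-length ratio 2:1); the short ones are alpha_{1,2,3,5}. The associated Dynkin diagram is a chain of 5 nodes with a double edge at one end; the terminal node there is the unique long simple root (C_5), so the type is C_5 (the algebra sp(10)).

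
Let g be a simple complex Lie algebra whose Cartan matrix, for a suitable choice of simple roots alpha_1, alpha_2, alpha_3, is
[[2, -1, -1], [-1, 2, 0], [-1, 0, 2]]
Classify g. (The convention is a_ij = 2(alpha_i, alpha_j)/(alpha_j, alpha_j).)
The matrix has rank 3 with 2's on the diagonal. Reading the off-diagonal entries as Dynkin edges (a single edge where a_ij = a_ji = -1; a double or triple edge where a_ij * a_ji = 2 or 3), the diagram is a chain of 3 nodes with single edges (A_3). One simple-root ordering that puts it in standard form is (alpha_3, alpha_1, alpha_2). So the algebra is type A_3, i.e. sl(4).

A_3 (sl(4))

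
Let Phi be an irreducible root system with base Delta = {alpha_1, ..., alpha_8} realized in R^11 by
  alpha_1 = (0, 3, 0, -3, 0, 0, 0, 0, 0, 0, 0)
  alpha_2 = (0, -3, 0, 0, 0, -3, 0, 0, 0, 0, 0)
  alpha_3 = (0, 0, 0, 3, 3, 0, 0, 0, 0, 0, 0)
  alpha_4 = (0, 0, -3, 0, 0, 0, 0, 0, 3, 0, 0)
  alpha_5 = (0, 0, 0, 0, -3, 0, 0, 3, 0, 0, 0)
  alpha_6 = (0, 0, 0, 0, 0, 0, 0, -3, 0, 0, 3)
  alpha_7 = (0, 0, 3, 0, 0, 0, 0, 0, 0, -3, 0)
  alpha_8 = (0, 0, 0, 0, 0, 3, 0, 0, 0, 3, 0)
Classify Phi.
Compute the Cartan integers a_ij = 2(alpha_i, alpha_j)/(alpha_j, alpha_j); the resulting 8x8 Cartan matrix is
[[2, -1, -1, 0, 0, 0, 0, 0], [-1, 2, 0, 0, 0, 0, 0, -1], [-1, 0, 2, 0, -1, 0, 0, 0], [0, 0, 0, 2, 0, 0, -1, 0], [0, 0, -1, 0, 2, -1, 0, 0], [0, 0, 0, 0, -1, 2, 0, 0], [0, 0, 0, -1, 0, 0, 2, -1], [0, -1, 0, 0, 0, 0, -1, 2]].
All simple roots have the same length, so the diagram is simply laced. The associated Dynkin diagram is a chain of 8 nodes with single edges (A_8), so the type is A_8 (the algebra sl(9)).

A8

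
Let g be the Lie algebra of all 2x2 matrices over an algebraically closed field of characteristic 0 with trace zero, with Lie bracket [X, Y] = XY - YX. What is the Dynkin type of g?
A_1

This is sl(2), which has dimension 2^2 - 1 = 3 and rank 2 - 1 = 1 (a Cartan subalgebra is the diagonal traceless matrices). In the classification of classical Lie algebras, the special linear algebra sl(n+1) has type A_n; here n = 1, so the Dynkin diagram is a chain of 1 nodes with single edges (A_1). Hence the type is A_1.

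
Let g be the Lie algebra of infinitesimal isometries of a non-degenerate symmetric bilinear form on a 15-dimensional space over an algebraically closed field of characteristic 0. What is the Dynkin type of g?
B7

This is so(15) with 15 odd, which has dimension 15(15-1)/2 = 105 and rank (15-1)/2 = 7. In the classification of classical Lie algebras, the orthogonal algebra so(2n+1) in an odd number of variables has type B_n; here n = 7, so the Dynkin diagram is a chain of 7 nodes with a double edge at one end; the terminal node there is the unique short simple root (B_7). Hence the type is B_7.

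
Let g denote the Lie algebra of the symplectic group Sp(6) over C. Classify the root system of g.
C_3

This is sp(6), which has dimension 6(6+1)/2 = 21 and rank 6/2 = 3. In the classification of classical Lie algebras, the symplectic algebra sp(2n) has type C_n; here n = 3, so the Dynkin diagram is a chain of 3 nodes with a double edge at one end; the terminal node there is the unique long simple root (C_3). Hence the type is C_3.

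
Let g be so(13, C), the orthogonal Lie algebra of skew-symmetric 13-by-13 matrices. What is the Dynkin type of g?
B_6 (so(13))

This is so(13) with 13 odd, which has dimension 13(13-1)/2 = 78 and rank (13-1)/2 = 6. In the classification of classical Lie algebras, the orthogonal algebra so(2n+1) in an odd number of variables has type B_n; here n = 6, so the Dynkin diagram is a chain of 6 nodes with a double edge at one end; the terminal node there is the unique short simple root (B_6). Hence the type is B_6.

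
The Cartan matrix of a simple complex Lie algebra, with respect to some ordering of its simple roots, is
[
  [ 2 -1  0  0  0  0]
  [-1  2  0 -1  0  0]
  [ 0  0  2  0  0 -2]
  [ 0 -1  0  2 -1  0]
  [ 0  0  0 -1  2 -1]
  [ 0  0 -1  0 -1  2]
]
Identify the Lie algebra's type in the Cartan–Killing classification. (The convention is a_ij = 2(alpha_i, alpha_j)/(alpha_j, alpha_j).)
C6

The matrix has rank 6 with 2's on the diagonal. Reading the off-diagonal entries as Dynkin edges (a single edge where a_ij = a_ji = -1; a double or triple edge where a_ij * a_ji = 2 or 3), the diagram is a chain of 6 nodes with a double edge at one end; the terminal node there is the unique long simple root (C_6). One simple-root ordering that puts it in standard form is (alpha_1, alpha_2, alpha_4, alpha_5, alpha_6, alpha_3). So the algebra is type C_6, i.e. sp(12).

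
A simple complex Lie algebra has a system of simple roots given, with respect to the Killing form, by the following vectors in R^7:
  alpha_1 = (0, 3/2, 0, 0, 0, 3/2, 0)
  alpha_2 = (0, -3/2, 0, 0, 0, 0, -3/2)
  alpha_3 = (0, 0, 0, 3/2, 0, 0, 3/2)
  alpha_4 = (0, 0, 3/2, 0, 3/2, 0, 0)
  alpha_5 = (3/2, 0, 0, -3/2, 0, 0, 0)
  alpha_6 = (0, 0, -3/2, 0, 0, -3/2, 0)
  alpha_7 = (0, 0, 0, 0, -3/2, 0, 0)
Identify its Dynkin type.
Compute the Cartan integers a_ij = 2(alpha_i, alpha_j)/(alpha_j, alpha_j); the resulting 7x7 Cartan matrix is
[[2, -1, 0, 0, 0, -1, 0], [-1, 2, -1, 0, 0, 0, 0], [0, -1, 2, 0, -1, 0, 0], [0, 0, 0, 2, 0, -1, -2], [0, 0, -1, 0, 2, 0, 0], [-1, 0, 0, -1, 0, 2, 0], [0, 0, 0, -1, 0, 0, 2]].
The roots have two lengths (squared-length ratio 2:1); the short ones are alpha_{7}. The associated Dynkin diagram is a chain of 7 nodes with a double edge at one end; the terminal node there is the unique short simple root (B_7), so the type is B_7 (the algebra so(15)).

B_7 (so(15))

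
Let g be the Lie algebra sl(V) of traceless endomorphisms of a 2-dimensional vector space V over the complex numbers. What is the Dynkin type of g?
This is sl(2), which has dimension 2^2 - 1 = 3 and rank 2 - 1 = 1 (a Cartan subalgebra is the diagonal traceless matrices). In the classification of classical Lie algebras, the special linear algebra sl(n+1) has type A_n; here n = 1, so the Dynkin diagram is a chain of 1 nodes with single edges (A_1). Hence the type is A_1.

A_1 (sl(2))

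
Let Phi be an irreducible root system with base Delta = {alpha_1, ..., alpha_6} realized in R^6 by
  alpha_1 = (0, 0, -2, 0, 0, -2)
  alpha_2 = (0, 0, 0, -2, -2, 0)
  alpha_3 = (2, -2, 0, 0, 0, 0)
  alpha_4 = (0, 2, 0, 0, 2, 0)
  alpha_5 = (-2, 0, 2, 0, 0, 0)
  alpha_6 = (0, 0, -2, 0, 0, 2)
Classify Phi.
Compute the Cartan integers a_ij = 2(alpha_i, alpha_j)/(alpha_j, alpha_j); the resulting 6x6 Cartan matrix is
[[2, 0, 0, 0, -1, 0], [0, 2, 0, -1, 0, 0], [0, 0, 2, -1, -1, 0], [0, -1, -1, 2, 0, 0], [-1, 0, -1, 0, 2, -1], [0, 0, 0, 0, -1, 2]].
All simple roots have the same length, so the diagram is simply laced. The associated Dynkin diagram is a chain of 4 nodes with a fork of two nodes at one end (D_6), so the type is D_6 (the algebra so(12)).

D6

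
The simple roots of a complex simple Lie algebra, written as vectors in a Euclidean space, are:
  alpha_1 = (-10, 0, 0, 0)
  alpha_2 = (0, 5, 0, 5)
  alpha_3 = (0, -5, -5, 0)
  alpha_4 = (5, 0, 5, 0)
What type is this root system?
C_4 (sp(8))

Compute the Cartan integers a_ij = 2(alpha_i, alpha_j)/(alpha_j, alpha_j); the resulting 4x4 Cartan matrix is
[[2, 0, 0, -2], [0, 2, -1, 0], [0, -1, 2, -1], [-1, 0, -1, 2]].
The roots have two lengths (squared-length ratio 2:1); the short ones are alpha_{2,3,4}. The associated Dynkin diagram is a chain of 4 nodes with a double edge at one end; the terminal node there is the unique long simple root (C_4), so the type is C_4 (the algebra sp(8)).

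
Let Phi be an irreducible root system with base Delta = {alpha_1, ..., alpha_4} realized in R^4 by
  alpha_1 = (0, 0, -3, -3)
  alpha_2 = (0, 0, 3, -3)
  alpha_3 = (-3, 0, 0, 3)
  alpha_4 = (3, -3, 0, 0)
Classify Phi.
Compute the Cartan integers a_ij = 2(alpha_i, alpha_j)/(alpha_j, alpha_j); the resulting 4x4 Cartan matrix is
[[2, 0, -1, 0], [0, 2, -1, 0], [-1, -1, 2, -1], [0, 0, -1, 2]].
All simple roots have the same length, so the diagram is simply laced. The associated Dynkin diagram is a chain of 2 nodes with a fork of two nodes at one end (D_4), so the type is D_4 (the algebra so(8)).

D_4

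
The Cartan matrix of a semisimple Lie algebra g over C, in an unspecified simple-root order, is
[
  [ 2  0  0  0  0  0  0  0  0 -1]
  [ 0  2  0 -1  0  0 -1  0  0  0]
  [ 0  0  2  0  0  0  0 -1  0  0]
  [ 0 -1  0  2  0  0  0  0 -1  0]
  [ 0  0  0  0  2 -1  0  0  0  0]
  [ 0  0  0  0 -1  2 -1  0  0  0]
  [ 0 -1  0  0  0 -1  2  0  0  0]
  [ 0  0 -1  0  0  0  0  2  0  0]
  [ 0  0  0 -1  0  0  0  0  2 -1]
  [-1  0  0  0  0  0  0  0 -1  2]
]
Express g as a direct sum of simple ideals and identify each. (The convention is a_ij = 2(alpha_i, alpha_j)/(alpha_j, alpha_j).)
The diagram associated to this matrix has two connected components: the simple roots {alpha_3, alpha_8} form a chain of 2 nodes with single edges (A_2), and {alpha_1, alpha_2, alpha_4, alpha_5, alpha_6, alpha_7, alpha_9, alpha_10} form a chain of 8 nodes with single edges (A_8). A semisimple Lie algebra decomposes uniquely as the direct sum of simple ideals, one per connected component of its Dynkin diagram, so g ≅ A_2 ⊕ A_8 (dimension 8 + 80 = 88).

A2 ⊕ A8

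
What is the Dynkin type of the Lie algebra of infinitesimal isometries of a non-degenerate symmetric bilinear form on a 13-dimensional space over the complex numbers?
This is so(13) with 13 odd, which has dimension 13(13-1)/2 = 78 and rank (13-1)/2 = 6. In the classification of classical Lie algebras, the orthogonal algebra so(2n+1) in an odd number of variables has type B_n; here n = 6, so the Dynkin diagram is a chain of 6 nodes with a double edge at one end; the terminal node there is the unique short simple root (B_6). Hence the type is B_6.

type B_6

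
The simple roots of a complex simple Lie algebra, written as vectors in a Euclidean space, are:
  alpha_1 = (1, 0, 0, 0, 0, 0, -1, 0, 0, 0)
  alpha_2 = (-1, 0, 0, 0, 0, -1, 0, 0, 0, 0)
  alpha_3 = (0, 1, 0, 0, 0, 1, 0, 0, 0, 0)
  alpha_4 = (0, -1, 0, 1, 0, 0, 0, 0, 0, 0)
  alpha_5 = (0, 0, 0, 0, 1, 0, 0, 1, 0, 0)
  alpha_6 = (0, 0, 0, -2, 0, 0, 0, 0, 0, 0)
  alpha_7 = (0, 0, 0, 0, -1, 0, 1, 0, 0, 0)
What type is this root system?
Compute the Cartan integers a_ij = 2(alpha_i, alpha_j)/(alpha_j, alpha_j); the resulting 7x7 Cartan matrix is
[[2, -1, 0, 0, 0, 0, -1], [-1, 2, -1, 0, 0, 0, 0], [0, -1, 2, -1, 0, 0, 0], [0, 0, -1, 2, 0, -1, 0], [0, 0, 0, 0, 2, 0, -1], [0, 0, 0, -2, 0, 2, 0], [-1, 0, 0, 0, -1, 0, 2]].
The roots have two lengths (squared-length ratio 2:1); the short ones are alpha_{1,2,3,4,5,7}. The associated Dynkin diagram is a chain of 7 nodes with a double edge at one end; the terminal node there is the unique long simple root (C_7), so the type is C_7 (the algebra sp(14)).

type C_7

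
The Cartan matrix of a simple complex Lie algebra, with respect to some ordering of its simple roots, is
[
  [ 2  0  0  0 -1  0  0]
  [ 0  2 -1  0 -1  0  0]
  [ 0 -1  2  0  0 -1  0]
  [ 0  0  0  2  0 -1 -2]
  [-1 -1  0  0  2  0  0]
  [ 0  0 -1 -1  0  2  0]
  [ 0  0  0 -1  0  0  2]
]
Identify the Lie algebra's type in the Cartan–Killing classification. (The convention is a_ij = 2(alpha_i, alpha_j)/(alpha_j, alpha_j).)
The matrix has rank 7 with 2's on the diagonal. Reading the off-diagonal entries as Dynkin edges (a single edge where a_ij = a_ji = -1; a double or triple edge where a_ij * a_ji = 2 or 3), the diagram is a chain of 7 nodes with a double edge at one end; the terminal node there is the unique short simple root (B_7). One simple-root ordering that puts it in standard form is (alpha_1, alpha_5, alpha_2, alpha_3, alpha_6, alpha_4, alpha_7). So the algebra is type B_7, i.e. so(15).

type B_7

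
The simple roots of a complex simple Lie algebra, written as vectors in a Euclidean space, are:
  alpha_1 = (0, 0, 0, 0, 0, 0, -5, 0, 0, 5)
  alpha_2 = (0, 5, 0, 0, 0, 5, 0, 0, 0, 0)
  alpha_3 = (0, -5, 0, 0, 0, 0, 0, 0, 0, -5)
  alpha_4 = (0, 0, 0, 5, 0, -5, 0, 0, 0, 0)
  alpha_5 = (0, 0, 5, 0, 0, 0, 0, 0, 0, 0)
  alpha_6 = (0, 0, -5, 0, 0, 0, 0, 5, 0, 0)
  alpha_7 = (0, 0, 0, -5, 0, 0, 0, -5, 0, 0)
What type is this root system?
B7

Compute the Cartan integers a_ij = 2(alpha_i, alpha_j)/(alpha_j, alpha_j); the resulting 7x7 Cartan matrix is
[[2, 0, -1, 0, 0, 0, 0], [0, 2, -1, -1, 0, 0, 0], [-1, -1, 2, 0, 0, 0, 0], [0, -1, 0, 2, 0, 0, -1], [0, 0, 0, 0, 2, -1, 0], [0, 0, 0, 0, -2, 2, -1], [0, 0, 0, -1, 0, -1, 2]].
The roots have two lengths (squared-length ratio 2:1); the short ones are alpha_{5}. The associated Dynkin diagram is a chain of 7 nodes with a double edge at one end; the terminal node there is the unique short simple root (B_7), so the type is B_7 (the algebra so(15)).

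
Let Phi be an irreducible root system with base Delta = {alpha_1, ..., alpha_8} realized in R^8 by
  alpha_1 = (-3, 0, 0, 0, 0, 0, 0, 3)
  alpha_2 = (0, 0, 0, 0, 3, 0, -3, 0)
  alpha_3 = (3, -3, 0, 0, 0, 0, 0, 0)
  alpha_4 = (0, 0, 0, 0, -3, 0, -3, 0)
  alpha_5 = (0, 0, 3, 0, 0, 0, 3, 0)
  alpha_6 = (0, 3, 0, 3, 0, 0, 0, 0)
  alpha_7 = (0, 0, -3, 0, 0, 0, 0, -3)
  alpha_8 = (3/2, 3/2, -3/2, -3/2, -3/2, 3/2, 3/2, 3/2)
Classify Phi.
Compute the Cartan integers a_ij = 2(alpha_i, alpha_j)/(alpha_j, alpha_j); the resulting 8x8 Cartan matrix is
[[2, 0, -1, 0, 0, 0, -1, 0], [0, 2, 0, 0, -1, 0, 0, -1], [-1, 0, 2, 0, 0, -1, 0, 0], [0, 0, 0, 2, -1, 0, 0, 0], [0, -1, 0, -1, 2, 0, -1, 0], [0, 0, -1, 0, 0, 2, 0, 0], [-1, 0, 0, 0, -1, 0, 2, 0], [0, -1, 0, 0, 0, 0, 0, 2]].
All simple roots have the same length, so the diagram is simply laced. The associated Dynkin diagram is a chain of 7 nodes with one extra node attached to the third node from one end (E_8), so the type is E_8.

E_8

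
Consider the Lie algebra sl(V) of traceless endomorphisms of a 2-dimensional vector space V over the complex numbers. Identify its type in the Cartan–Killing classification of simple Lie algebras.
This is sl(2), which has dimension 2^2 - 1 = 3 and rank 2 - 1 = 1 (a Cartan subalgebra is the diagonal traceless matrices). In the classification of classical Lie algebras, the special linear algebra sl(n+1) has type A_n; here n = 1, so the Dynkin diagram is a chain of 1 nodes with single edges (A_1). Hence the type is A_1.

A_1 (sl(2))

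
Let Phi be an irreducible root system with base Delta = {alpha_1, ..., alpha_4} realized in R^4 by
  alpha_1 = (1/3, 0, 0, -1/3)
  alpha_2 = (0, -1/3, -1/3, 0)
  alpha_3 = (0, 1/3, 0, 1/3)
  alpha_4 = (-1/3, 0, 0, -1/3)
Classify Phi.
Compute the Cartan integers a_ij = 2(alpha_i, alpha_j)/(alpha_j, alpha_j); the resulting 4x4 Cartan matrix is
[[2, 0, -1, 0], [0, 2, -1, 0], [-1, -1, 2, -1], [0, 0, -1, 2]].
All simple roots have the same length, so the diagram is simply laced. The associated Dynkin diagram is a chain of 2 nodes with a fork of two nodes at one end (D_4), so the type is D_4 (the algebra so(8)).

D_4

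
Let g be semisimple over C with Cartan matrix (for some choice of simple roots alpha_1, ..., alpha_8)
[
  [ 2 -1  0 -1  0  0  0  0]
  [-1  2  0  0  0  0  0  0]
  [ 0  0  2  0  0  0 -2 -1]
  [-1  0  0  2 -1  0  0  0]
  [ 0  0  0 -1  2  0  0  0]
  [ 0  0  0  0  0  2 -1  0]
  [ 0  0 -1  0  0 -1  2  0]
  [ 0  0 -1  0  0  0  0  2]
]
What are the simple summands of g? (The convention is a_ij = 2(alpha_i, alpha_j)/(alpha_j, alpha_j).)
A_4 + F_4

The diagram associated to this matrix has two connected components: the simple roots {alpha_1, alpha_2, alpha_4, alpha_5} form a chain of 4 nodes with single edges (A_4), and {alpha_3, alpha_6, alpha_7, alpha_8} form a chain of 4 nodes with a double edge between the middle two (F_4). A semisimple Lie algebra decomposes uniquely as the direct sum of simple ideals, one per connected component of its Dynkin diagram, so g ≅ A_4 ⊕ F_4 (dimension 24 + 52 = 76).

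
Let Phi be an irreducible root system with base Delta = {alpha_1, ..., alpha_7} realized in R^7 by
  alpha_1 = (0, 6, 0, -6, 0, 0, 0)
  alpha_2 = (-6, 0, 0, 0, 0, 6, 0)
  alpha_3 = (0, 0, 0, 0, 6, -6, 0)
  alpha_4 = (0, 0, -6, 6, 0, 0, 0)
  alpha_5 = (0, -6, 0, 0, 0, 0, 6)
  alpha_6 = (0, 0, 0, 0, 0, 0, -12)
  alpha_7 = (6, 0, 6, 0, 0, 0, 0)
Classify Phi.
C7

Compute the Cartan integers a_ij = 2(alpha_i, alpha_j)/(alpha_j, alpha_j); the resulting 7x7 Cartan matrix is
[[2, 0, 0, -1, -1, 0, 0], [0, 2, -1, 0, 0, 0, -1], [0, -1, 2, 0, 0, 0, 0], [-1, 0, 0, 2, 0, 0, -1], [-1, 0, 0, 0, 2, -1, 0], [0, 0, 0, 0, -2, 2, 0], [0, -1, 0, -1, 0, 0, 2]].
The roots have two lengths (squared-length ratio 2:1); the short ones are alpha_{1,2,3,4,5,7}. The associated Dynkin diagram is a chain of 7 nodes with a double edge at one end; the terminal node there is the unique long simple root (C_7), so the type is C_7 (the algebra sp(14)).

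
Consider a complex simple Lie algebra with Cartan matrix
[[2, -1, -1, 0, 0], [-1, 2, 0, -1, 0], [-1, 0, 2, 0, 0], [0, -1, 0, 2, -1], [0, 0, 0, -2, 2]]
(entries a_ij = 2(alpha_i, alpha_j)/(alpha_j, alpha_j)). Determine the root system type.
The matrix has rank 5 with 2's on the diagonal. Reading the off-diagonal entries as Dynkin edges (a single edge where a_ij = a_ji = -1; a double or triple edge where a_ij * a_ji = 2 or 3), the diagram is a chain of 5 nodes with a double edge at one end; the terminal node there is the unique long simple root (C_5). One simple-root ordering that puts it in standard form is (alpha_3, alpha_1, alpha_2, alpha_4, alpha_5). So the algebra is type C_5, i.e. sp(10).

C_5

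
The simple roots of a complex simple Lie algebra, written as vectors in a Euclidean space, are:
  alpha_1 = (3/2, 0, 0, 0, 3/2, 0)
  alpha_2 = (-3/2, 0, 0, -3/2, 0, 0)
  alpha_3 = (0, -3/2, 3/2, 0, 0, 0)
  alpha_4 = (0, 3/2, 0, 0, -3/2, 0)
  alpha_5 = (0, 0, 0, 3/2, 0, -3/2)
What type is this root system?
A5

Compute the Cartan integers a_ij = 2(alpha_i, alpha_j)/(alpha_j, alpha_j); the resulting 5x5 Cartan matrix is
[[2, -1, 0, -1, 0], [-1, 2, 0, 0, -1], [0, 0, 2, -1, 0], [-1, 0, -1, 2, 0], [0, -1, 0, 0, 2]].
All simple roots have the same length, so the diagram is simply laced. The associated Dynkin diagram is a chain of 5 nodes with single edges (A_5), so the type is A_5 (the algebra sl(6)).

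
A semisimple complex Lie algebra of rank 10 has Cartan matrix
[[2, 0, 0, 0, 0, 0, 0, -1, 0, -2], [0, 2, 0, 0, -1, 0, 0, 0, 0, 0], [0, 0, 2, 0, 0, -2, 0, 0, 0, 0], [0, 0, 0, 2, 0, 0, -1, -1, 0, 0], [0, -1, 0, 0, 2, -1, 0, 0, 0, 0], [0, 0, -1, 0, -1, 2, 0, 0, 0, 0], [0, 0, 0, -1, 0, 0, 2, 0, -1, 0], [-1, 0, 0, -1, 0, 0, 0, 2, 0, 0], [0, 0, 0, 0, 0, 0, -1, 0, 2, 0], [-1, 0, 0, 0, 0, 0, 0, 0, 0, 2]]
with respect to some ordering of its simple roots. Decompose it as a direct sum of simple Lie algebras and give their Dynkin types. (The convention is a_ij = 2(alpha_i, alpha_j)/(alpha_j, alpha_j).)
The diagram associated to this matrix has two connected components: the simple roots {alpha_1, alpha_4, alpha_7, alpha_8, alpha_9, alpha_10} form a chain of 6 nodes with a double edge at one end; the terminal node there is the unique short simple root (B_6), and {alpha_2, alpha_3, alpha_5, alpha_6} form a chain of 4 nodes with a double edge at one end; the terminal node there is the unique long simple root (C_4). A semisimple Lie algebra decomposes uniquely as the direct sum of simple ideals, one per connected component of its Dynkin diagram, so g ≅ B_6 ⊕ C_4 (dimension 78 + 36 = 114).

type B_6 + type C_4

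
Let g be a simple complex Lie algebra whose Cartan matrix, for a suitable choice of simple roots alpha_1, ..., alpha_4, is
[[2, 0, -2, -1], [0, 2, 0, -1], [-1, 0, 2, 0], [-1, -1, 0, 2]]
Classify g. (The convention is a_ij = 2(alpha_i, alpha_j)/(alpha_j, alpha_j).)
The matrix has rank 4 with 2's on the diagonal. Reading the off-diagonal entries as Dynkin edges (a single edge where a_ij = a_ji = -1; a double or triple edge where a_ij * a_ji = 2 or 3), the diagram is a chain of 4 nodes with a double edge at one end; the terminal node there is the unique short simple root (B_4). One simple-root ordering that puts it in standard form is (alpha_2, alpha_4, alpha_1, alpha_3). So the algebra is type B_4, i.e. so(9).

B_4 (so(9))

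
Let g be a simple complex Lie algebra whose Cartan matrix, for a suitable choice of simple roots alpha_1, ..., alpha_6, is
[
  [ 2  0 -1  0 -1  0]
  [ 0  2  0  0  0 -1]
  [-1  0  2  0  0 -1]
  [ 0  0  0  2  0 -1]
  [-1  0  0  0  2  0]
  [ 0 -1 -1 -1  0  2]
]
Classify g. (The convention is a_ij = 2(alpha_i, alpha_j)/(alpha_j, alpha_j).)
D6

The matrix has rank 6 with 2's on the diagonal. Reading the off-diagonal entries as Dynkin edges (a single edge where a_ij = a_ji = -1; a double or triple edge where a_ij * a_ji = 2 or 3), the diagram is a chain of 4 nodes with a fork of two nodes at one end (D_6). One simple-root ordering that puts it in standard form is (alpha_5, alpha_1, alpha_3, alpha_6, alpha_2, alpha_4). So the algebra is type D_6, i.e. so(12).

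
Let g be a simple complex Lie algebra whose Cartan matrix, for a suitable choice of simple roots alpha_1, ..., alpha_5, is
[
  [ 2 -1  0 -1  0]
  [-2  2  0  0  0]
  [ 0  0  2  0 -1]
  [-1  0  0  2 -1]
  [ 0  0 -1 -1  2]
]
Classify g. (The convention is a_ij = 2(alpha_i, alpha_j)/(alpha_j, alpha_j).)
The matrix has rank 5 with 2's on the diagonal. Reading the off-diagonal entries as Dynkin edges (a single edge where a_ij = a_ji = -1; a double or triple edge where a_ij * a_ji = 2 or 3), the diagram is a chain of 5 nodes with a double edge at one end; the terminal node there is the unique long simple root (C_5). One simple-root ordering that puts it in standard form is (alpha_3, alpha_5, alpha_4, alpha_1, alpha_2). So the algebra is type C_5, i.e. sp(10).

type C_5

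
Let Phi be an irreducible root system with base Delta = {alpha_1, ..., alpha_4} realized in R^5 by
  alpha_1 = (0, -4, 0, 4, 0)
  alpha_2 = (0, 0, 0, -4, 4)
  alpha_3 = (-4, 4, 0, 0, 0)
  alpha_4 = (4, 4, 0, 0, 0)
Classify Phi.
Compute the Cartan integers a_ij = 2(alpha_i, alpha_j)/(alpha_j, alpha_j); the resulting 4x4 Cartan matrix is
[[2, -1, -1, -1], [-1, 2, 0, 0], [-1, 0, 2, 0], [-1, 0, 0, 2]].
All simple roots have the same length, so the diagram is simply laced. The associated Dynkin diagram is a chain of 2 nodes with a fork of two nodes at one end (D_4), so the type is D_4 (the algebra so(8)).

type D_4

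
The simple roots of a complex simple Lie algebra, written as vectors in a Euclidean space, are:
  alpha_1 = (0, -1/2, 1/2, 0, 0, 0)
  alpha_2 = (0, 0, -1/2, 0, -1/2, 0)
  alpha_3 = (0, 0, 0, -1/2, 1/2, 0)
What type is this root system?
Compute the Cartan integers a_ij = 2(alpha_i, alpha_j)/(alpha_j, alpha_j); the resulting 3x3 Cartan matrix is
[[2, -1, 0], [-1, 2, -1], [0, -1, 2]].
All simple roots have the same length, so the diagram is simply laced. The associated Dynkin diagram is a chain of 3 nodes with single edges (A_3), so the type is A_3 (the algebra sl(4)).

A_3 (sl(4))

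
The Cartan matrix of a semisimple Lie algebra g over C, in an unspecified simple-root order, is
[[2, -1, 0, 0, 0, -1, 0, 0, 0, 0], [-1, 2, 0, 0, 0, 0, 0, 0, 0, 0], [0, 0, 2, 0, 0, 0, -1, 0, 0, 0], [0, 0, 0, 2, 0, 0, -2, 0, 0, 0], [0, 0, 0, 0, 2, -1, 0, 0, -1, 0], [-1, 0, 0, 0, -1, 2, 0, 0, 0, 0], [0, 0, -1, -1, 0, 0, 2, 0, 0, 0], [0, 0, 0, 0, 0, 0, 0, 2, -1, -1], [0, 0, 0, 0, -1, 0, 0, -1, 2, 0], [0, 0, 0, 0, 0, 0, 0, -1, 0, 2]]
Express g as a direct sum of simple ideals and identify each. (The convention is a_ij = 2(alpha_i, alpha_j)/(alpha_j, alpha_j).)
The diagram associated to this matrix has two connected components: the simple roots {alpha_1, alpha_2, alpha_5, alpha_6, alpha_8, alpha_9, alpha_10} form a chain of 7 nodes with single edges (A_7), and {alpha_3, alpha_4, alpha_7} form a chain of 3 nodes with a double edge at one end; the terminal node there is the unique long simple root (C_3). A semisimple Lie algebra decomposes uniquely as the direct sum of simple ideals, one per connected component of its Dynkin diagram, so g ≅ A_7 ⊕ C_3 (dimension 63 + 21 = 84).

A7 + C3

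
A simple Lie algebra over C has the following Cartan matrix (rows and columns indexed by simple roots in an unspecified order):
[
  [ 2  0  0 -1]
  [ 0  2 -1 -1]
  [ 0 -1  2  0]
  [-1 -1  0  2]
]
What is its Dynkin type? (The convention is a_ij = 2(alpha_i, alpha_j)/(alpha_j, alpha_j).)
The matrix has rank 4 with 2's on the diagonal. Reading the off-diagonal entries as Dynkin edges (a single edge where a_ij = a_ji = -1; a double or triple edge where a_ij * a_ji = 2 or 3), the diagram is a chain of 4 nodes with single edges (A_4). One simple-root ordering that puts it in standard form is (alpha_1, alpha_4, alpha_2, alpha_3). So the algebra is type A_4, i.e. sl(5).

A_4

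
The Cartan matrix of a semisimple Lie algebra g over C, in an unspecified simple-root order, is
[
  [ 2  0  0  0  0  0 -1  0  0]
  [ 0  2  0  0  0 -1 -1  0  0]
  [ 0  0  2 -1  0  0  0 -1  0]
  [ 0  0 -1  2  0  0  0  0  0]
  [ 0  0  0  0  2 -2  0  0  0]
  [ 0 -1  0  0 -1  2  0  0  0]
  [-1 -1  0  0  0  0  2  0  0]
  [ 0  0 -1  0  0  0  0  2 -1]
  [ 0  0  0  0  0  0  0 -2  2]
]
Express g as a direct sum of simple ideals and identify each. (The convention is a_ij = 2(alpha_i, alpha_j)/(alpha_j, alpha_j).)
C_4 (sp(8)) ⊕ C_5 (sp(10))

The diagram associated to this matrix has two connected components: the simple roots {alpha_3, alpha_4, alpha_8, alpha_9} form a chain of 4 nodes with a double edge at one end; the terminal node there is the unique long simple root (C_4), and {alpha_1, alpha_2, alpha_5, alpha_6, alpha_7} form a chain of 5 nodes with a double edge at one end; the terminal node there is the unique long simple root (C_5). A semisimple Lie algebra decomposes uniquely as the direct sum of simple ideals, one per connected component of its Dynkin diagram, so g ≅ C_4 ⊕ C_5 (dimension 36 + 55 = 91).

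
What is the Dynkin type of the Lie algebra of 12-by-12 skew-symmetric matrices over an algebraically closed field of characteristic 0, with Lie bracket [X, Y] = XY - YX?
D_6

This is so(12) with 12 even, which has dimension 12(12-1)/2 = 66 and rank 12/2 = 6. In the classification of classical Lie algebras, the orthogonal algebra so(2n) in an even number of variables has type D_n; here n = 6, so the Dynkin diagram is a chain of 4 nodes with a fork of two nodes at one end (D_6). Hence the type is D_6.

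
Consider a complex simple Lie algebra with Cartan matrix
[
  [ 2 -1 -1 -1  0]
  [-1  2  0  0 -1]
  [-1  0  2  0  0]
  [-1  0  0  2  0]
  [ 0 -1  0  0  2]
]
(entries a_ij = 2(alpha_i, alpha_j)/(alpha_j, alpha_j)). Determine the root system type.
type D_5

The matrix has rank 5 with 2's on the diagonal. Reading the off-diagonal entries as Dynkin edges (a single edge where a_ij = a_ji = -1; a double or triple edge where a_ij * a_ji = 2 or 3), the diagram is a chain of 3 nodes with a fork of two nodes at one end (D_5). One simple-root ordering that puts it in standard form is (alpha_5, alpha_2, alpha_1, alpha_3, alpha_4). So the algebra is type D_5, i.e. so(10).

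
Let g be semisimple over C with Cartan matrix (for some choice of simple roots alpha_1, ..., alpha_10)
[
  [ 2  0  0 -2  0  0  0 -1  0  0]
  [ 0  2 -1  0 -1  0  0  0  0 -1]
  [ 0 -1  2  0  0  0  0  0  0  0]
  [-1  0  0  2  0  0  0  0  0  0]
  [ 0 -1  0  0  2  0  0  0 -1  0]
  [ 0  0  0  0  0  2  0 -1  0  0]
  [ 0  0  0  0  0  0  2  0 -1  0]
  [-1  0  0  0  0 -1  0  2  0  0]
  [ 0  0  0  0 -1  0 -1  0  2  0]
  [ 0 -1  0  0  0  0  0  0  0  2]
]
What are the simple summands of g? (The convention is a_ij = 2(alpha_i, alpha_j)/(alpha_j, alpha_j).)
type B_4 + type D_6

The diagram associated to this matrix has two connected components: the simple roots {alpha_1, alpha_4, alpha_6, alpha_8} form a chain of 4 nodes with a double edge at one end; the terminal node there is the unique short simple root (B_4), and {alpha_2, alpha_3, alpha_5, alpha_7, alpha_9, alpha_10} form a chain of 4 nodes with a fork of two nodes at one end (D_6). A semisimple Lie algebra decomposes uniquely as the direct sum of simple ideals, one per connected component of its Dynkin diagram, so g ≅ B_4 ⊕ D_6 (dimension 36 + 66 = 102).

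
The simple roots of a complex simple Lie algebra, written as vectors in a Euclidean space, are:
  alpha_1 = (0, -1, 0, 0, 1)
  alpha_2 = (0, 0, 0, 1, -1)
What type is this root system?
Compute the Cartan integers a_ij = 2(alpha_i, alpha_j)/(alpha_j, alpha_j); the resulting 2x2 Cartan matrix is
[[2, -1], [-1, 2]].
All simple roots have the same length, so the diagram is simply laced. The associated Dynkin diagram is a chain of 2 nodes with single edges (A_2), so the type is A_2 (the algebra sl(3)).

A2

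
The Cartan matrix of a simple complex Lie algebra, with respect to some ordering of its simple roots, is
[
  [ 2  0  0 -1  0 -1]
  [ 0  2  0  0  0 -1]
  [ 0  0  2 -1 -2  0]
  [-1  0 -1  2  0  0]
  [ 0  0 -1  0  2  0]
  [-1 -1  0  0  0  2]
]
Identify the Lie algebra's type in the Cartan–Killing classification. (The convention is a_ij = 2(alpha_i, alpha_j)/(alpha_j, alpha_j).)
The matrix has rank 6 with 2's on the diagonal. Reading the off-diagonal entries as Dynkin edges (a single edge where a_ij = a_ji = -1; a double or triple edge where a_ij * a_ji = 2 or 3), the diagram is a chain of 6 nodes with a double edge at one end; the terminal node there is the unique short simple root (B_6). One simple-root ordering that puts it in standard form is (alpha_2, alpha_6, alpha_1, alpha_4, alpha_3, alpha_5). So the algebra is type B_6, i.e. so(13).

B_6 (so(13))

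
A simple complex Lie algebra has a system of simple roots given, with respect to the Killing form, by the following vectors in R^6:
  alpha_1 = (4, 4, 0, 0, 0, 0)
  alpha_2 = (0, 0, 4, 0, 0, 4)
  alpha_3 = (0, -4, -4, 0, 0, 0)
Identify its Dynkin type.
Compute the Cartan integers a_ij = 2(alpha_i, alpha_j)/(alpha_j, alpha_j); the resulting 3x3 Cartan matrix is
[[2, 0, -1], [0, 2, -1], [-1, -1, 2]].
All simple roots have the same length, so the diagram is simply laced. The associated Dynkin diagram is a chain of 3 nodes with single edges (A_3), so the type is A_3 (the algebra sl(4)).

type A_3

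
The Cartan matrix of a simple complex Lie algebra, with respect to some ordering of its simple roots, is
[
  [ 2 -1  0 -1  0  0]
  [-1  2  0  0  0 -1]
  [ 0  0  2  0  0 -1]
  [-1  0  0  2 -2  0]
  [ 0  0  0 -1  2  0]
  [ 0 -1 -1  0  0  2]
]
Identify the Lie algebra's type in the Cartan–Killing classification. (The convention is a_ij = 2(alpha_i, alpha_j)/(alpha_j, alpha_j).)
The matrix has rank 6 with 2's on the diagonal. Reading the off-diagonal entries as Dynkin edges (a single edge where a_ij = a_ji = -1; a double or triple edge where a_ij * a_ji = 2 or 3), the diagram is a chain of 6 nodes with a double edge at one end; the terminal node there is the unique short simple root (B_6). One simple-root ordering that puts it in standard form is (alpha_3, alpha_6, alpha_2, alpha_1, alpha_4, alpha_5). So the algebra is type B_6, i.e. so(13).

type B_6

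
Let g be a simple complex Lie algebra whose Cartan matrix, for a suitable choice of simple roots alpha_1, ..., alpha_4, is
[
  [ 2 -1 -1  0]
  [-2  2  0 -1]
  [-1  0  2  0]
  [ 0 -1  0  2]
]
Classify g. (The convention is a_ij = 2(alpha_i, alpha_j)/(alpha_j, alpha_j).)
The matrix has rank 4 with 2's on the diagonal. Reading the off-diagonal entries as Dynkin edges (a single edge where a_ij = a_ji = -1; a double or triple edge where a_ij * a_ji = 2 or 3), the diagram is a chain of 4 nodes with a double edge between the middle two (F_4). One simple-root ordering that puts it in standard form is (alpha_4, alpha_2, alpha_1, alpha_3). So the algebra is type F_4.

F_4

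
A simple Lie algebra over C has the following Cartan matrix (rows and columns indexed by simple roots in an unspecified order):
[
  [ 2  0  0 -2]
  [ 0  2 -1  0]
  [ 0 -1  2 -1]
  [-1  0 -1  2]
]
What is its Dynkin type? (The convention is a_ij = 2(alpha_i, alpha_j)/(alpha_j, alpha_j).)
C4

The matrix has rank 4 with 2's on the diagonal. Reading the off-diagonal entries as Dynkin edges (a single edge where a_ij = a_ji = -1; a double or triple edge where a_ij * a_ji = 2 or 3), the diagram is a chain of 4 nodes with a double edge at one end; the terminal node there is the unique long simple root (C_4). One simple-root ordering that puts it in standard form is (alpha_2, alpha_3, alpha_4, alpha_1). So the algebra is type C_4, i.e. sp(8).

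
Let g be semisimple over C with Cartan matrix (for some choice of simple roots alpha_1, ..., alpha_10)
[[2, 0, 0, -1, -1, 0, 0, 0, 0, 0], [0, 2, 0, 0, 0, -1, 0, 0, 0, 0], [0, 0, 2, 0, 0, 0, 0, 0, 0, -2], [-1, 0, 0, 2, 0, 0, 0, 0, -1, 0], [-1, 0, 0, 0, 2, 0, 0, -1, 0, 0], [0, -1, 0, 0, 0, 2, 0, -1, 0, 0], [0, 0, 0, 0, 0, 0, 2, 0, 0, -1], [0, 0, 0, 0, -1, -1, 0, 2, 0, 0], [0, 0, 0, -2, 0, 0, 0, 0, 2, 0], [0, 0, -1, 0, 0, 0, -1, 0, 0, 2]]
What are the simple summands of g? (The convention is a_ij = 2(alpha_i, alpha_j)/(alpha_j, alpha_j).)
The diagram associated to this matrix has two connected components: the simple roots {alpha_3, alpha_7, alpha_10} form a chain of 3 nodes with a double edge at one end; the terminal node there is the unique long simple root (C_3), and {alpha_1, alpha_2, alpha_4, alpha_5, alpha_6, alpha_8, alpha_9} form a chain of 7 nodes with a double edge at one end; the terminal node there is the unique long simple root (C_7). A semisimple Lie algebra decomposes uniquely as the direct sum of simple ideals, one per connected component of its Dynkin diagram, so g ≅ C_3 ⊕ C_7 (dimension 21 + 105 = 126).

type C_3 ⊕ type C_7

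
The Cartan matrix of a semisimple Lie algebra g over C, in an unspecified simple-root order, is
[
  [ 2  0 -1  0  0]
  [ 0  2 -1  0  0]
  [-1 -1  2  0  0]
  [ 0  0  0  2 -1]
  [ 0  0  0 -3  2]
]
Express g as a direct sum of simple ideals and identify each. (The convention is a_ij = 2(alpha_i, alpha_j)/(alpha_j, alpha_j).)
A3 + G2

The diagram associated to this matrix has two connected components: the simple roots {alpha_1, alpha_2, alpha_3} form a chain of 3 nodes with single edges (A_3), and {alpha_4, alpha_5} form two nodes joined by a triple edge (G_2). A semisimple Lie algebra decomposes uniquely as the direct sum of simple ideals, one per connected component of its Dynkin diagram, so g ≅ A_3 ⊕ G_2 (dimension 15 + 14 = 29).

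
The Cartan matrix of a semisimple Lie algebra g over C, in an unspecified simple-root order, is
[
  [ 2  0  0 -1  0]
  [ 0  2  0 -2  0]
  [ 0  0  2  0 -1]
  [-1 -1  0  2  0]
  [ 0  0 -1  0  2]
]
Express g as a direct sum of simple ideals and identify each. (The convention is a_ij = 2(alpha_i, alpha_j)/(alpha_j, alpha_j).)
A2 + C3

The diagram associated to this matrix has two connected components: the simple roots {alpha_3, alpha_5} form a chain of 2 nodes with single edges (A_2), and {alpha_1, alpha_2, alpha_4} form a chain of 3 nodes with a double edge at one end; the terminal node there is the unique long simple root (C_3). A semisimple Lie algebra decomposes uniquely as the direct sum of simple ideals, one per connected component of its Dynkin diagram, so g ≅ A_2 ⊕ C_3 (dimension 8 + 21 = 29).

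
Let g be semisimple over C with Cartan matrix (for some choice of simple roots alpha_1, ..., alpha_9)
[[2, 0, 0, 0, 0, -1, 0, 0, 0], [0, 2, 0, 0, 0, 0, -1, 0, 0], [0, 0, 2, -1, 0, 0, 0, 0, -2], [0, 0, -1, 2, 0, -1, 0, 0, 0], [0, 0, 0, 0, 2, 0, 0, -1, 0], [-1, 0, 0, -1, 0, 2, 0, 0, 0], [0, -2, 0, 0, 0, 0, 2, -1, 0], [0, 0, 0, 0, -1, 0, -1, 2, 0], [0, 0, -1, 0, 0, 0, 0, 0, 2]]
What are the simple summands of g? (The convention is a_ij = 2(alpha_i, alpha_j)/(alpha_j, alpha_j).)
B_4 (so(9)) ⊕ B_5 (so(11))

The diagram associated to this matrix has two connected components: the simple roots {alpha_2, alpha_5, alpha_7, alpha_8} form a chain of 4 nodes with a double edge at one end; the terminal node there is the unique short simple root (B_4), and {alpha_1, alpha_3, alpha_4, alpha_6, alpha_9} form a chain of 5 nodes with a double edge at one end; the terminal node there is the unique short simple root (B_5). A semisimple Lie algebra decomposes uniquely as the direct sum of simple ideals, one per connected component of its Dynkin diagram, so g ≅ B_4 ⊕ B_5 (dimension 36 + 55 = 91).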